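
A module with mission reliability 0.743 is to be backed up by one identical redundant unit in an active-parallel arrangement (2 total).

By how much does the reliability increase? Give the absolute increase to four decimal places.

0.1910

R_before = 0.743
R_after = 1 − (1 − 0.743)^2 = 0.9340
ΔR = 0.9340 − 0.743 = 0.1910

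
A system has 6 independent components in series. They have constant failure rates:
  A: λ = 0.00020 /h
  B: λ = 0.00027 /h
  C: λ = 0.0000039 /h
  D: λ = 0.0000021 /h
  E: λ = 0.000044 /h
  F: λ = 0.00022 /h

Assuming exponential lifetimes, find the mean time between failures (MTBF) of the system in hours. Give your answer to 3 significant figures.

1350

Series of exponential components: λ_sys = Σ λ_i
λ_sys = 0.00020 + 0.00027 + 0.0000039 + 0.0000021 + 0.000044 + 0.00022 = 7.4000e-04 /h
MTBF = 1 / λ_sys = 1350 h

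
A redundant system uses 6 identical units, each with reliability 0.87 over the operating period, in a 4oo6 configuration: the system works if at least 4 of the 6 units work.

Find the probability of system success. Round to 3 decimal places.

0.968

R = Σ_{i=4}^{6} C(6,i) p^i (1−p)^{6−i} with p = 0.87
C(6,4)·0.87^4·0.13^2 = 0.14523
C(6,5)·0.87^5·0.13^1 = 0.38877
C(6,6)·0.87^6·0.13^0 = 0.43363
Sum = 0.968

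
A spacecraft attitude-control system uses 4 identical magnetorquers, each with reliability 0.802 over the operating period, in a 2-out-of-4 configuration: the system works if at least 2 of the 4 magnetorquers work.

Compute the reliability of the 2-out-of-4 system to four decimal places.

0.9736

R = Σ_{i=2}^{4} C(4,i) p^i (1−p)^{4−i} with p = 0.802
C(4,2)·0.802^2·0.198^2 = 0.151297
C(4,3)·0.802^3·0.198^1 = 0.408553
C(4,4)·0.802^4·0.198^0 = 0.413711
Sum = 0.9736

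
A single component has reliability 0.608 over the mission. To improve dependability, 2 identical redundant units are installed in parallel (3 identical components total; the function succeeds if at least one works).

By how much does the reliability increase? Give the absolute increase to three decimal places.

R_before = 0.608
R_after = 1 − (1 − 0.608)^3 = 0.940
ΔR = 0.940 − 0.608 = 0.332

0.332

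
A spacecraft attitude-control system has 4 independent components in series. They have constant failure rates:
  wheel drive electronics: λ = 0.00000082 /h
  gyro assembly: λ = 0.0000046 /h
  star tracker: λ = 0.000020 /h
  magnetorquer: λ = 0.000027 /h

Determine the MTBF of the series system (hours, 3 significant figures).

19100

Series of exponential components: λ_sys = Σ λ_i
λ_sys = 0.00000082 + 0.0000046 + 0.000020 + 0.000027 = 5.2420e-05 /h
MTBF = 1 / λ_sys = 19100 h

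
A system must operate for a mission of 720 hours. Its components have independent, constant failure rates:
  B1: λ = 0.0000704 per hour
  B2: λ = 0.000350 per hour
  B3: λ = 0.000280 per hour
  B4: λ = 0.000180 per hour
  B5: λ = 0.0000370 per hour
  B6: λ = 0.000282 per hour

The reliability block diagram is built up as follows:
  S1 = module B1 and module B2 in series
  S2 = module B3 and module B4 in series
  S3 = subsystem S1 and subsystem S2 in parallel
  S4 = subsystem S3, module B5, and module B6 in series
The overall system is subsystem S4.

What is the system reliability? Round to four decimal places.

R(B1) = exp(−0.0000704 × 720) = 0.950575
R(B2) = exp(−0.000350 × 720) = 0.777245
R(B3) = exp(−0.000280 × 720) = 0.817422
R(B4) = exp(−0.000180 × 720) = 0.878447
R(B5) = exp(−0.0000370 × 720) = 0.973712
R(B6) = exp(−0.000282 × 720) = 0.816246
Series (B1 and B2): 0.950575 × 0.777245 = 0.738830
Series (B3 and B4): 0.817422 × 0.878447 = 0.718062
Parallel ([0.738830] and [0.718062]): 1 − (1 − 0.738830)(1 − 0.718062) = 0.926366
Series ([0.926366], B5, and B6): 0.926366 × 0.973712 × 0.816246 = 0.7363

0.7363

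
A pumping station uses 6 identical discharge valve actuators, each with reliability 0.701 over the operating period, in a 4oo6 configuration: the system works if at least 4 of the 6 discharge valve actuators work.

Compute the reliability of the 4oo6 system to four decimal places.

R = Σ_{i=4}^{6} C(6,i) p^i (1−p)^{6−i} with p = 0.701
C(6,4)·0.701^4·0.299^2 = 0.323822
C(6,5)·0.701^5·0.299^1 = 0.303677
C(6,6)·0.701^6·0.299^0 = 0.118661
Sum = 0.7462

0.7462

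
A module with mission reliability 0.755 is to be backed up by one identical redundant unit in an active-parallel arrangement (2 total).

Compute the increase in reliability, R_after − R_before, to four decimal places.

R_before = 0.755
R_after = 1 − (1 − 0.755)^2 = 0.9400
ΔR = 0.9400 − 0.755 = 0.1850

0.1850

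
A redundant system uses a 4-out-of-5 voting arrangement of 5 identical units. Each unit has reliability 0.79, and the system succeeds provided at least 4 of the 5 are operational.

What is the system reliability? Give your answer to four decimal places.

0.7167

R = Σ_{i=4}^{5} C(5,i) p^i (1−p)^{5−i} with p = 0.79
C(5,4)·0.79^4·0.21^1 = 0.408976
C(5,5)·0.79^5·0.21^0 = 0.307706
Sum = 0.7167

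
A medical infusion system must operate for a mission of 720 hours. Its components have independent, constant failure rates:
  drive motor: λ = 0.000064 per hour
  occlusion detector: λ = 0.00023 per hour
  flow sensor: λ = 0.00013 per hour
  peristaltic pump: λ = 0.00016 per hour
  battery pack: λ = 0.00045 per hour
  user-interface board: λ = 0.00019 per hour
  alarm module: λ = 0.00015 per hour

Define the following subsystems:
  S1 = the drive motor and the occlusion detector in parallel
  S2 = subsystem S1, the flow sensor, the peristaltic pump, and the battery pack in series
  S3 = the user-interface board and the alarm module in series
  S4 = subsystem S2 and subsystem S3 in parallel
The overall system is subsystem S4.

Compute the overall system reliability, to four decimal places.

0.9094

R(drive motor) = exp(−0.000064 × 720) = 0.954966
R(occlusion detector) = exp(−0.00023 × 720) = 0.847385
R(flow sensor) = exp(−0.00013 × 720) = 0.910647
R(peristaltic pump) = exp(−0.00016 × 720) = 0.891188
R(battery pack) = exp(−0.00045 × 720) = 0.723250
R(user-interface board) = exp(−0.00019 × 720) = 0.872145
R(alarm module) = exp(−0.00015 × 720) = 0.897628
Parallel (drive motor and occlusion detector): 1 − (1 − 0.954966)(1 − 0.847385) = 0.993127
Series ([0.993127], flow sensor, peristaltic pump, and battery pack): 0.993127 × 0.910647 × 0.891188 × 0.723250 = 0.582925
Series (user-interface board and alarm module): 0.872145 × 0.897628 = 0.782862
Parallel ([0.582925] and [0.782862]): 1 − (1 − 0.582925)(1 − 0.782862) = 0.9094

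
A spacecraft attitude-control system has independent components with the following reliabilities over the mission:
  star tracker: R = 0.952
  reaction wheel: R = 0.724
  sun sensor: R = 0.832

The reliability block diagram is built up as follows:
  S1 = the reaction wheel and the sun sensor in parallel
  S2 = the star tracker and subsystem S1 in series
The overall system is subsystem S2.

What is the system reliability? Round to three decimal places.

0.908

Parallel (reaction wheel and sun sensor): 1 − (1 − 0.72400)(1 − 0.83200) = 0.95363
Series (star tracker and [0.95363]): 0.95200 × 0.95363 = 0.908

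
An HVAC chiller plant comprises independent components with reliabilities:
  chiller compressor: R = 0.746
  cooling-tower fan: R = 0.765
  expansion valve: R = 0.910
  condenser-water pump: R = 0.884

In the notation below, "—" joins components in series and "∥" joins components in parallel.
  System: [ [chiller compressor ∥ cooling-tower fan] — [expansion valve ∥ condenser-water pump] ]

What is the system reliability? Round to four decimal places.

0.9305

Parallel (chiller compressor and cooling-tower fan): 1 − (1 − 0.746000)(1 − 0.765000) = 0.940310
Parallel (expansion valve and condenser-water pump): 1 − (1 − 0.910000)(1 − 0.884000) = 0.989560
Series ([0.940310] and [0.989560]): 0.940310 × 0.989560 = 0.9305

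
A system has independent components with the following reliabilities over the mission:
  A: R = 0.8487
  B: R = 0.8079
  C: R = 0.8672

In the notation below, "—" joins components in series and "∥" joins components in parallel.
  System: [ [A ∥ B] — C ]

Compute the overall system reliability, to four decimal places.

Parallel (A and B): 1 − (1 − 0.848700)(1 − 0.807900) = 0.970935
Series ([0.970935] and C): 0.970935 × 0.867200 = 0.8420

0.8420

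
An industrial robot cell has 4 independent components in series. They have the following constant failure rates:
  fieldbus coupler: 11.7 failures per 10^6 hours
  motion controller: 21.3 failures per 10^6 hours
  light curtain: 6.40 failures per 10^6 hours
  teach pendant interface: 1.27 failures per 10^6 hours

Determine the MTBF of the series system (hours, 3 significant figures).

Series of exponential components: λ_sys = Σ λ_i
λ_sys = 0.0000117 + 0.0000213 + 0.00000640 + 0.00000127 = 4.0670e-05 /h
MTBF = 1 / λ_sys = 24600 h

24600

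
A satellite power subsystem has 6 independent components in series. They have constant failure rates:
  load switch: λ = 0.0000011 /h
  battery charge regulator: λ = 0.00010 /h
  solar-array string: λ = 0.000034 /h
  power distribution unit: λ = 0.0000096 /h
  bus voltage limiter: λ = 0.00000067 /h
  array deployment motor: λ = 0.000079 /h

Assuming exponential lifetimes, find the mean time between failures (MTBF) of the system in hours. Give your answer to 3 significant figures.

Series of exponential components: λ_sys = Σ λ_i
λ_sys = 0.0000011 + 0.00010 + 0.000034 + 0.0000096 + 0.00000067 + 0.000079 = 2.2437e-04 /h
MTBF = 1 / λ_sys = 4460 h

4460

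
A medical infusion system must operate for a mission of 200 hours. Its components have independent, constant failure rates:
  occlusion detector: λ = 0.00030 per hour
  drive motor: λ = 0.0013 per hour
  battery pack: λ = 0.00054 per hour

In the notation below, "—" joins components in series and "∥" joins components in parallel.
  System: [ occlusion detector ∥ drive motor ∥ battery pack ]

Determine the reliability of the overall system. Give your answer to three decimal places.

R(occlusion detector) = exp(−0.00030 × 200) = 0.94176
R(drive motor) = exp(−0.0013 × 200) = 0.77105
R(battery pack) = exp(−0.00054 × 200) = 0.89763
Parallel (occlusion detector, drive motor, and battery pack): 1 − (1 − 0.94176)(1 − 0.77105)(1 − 0.89763) = 0.999

0.999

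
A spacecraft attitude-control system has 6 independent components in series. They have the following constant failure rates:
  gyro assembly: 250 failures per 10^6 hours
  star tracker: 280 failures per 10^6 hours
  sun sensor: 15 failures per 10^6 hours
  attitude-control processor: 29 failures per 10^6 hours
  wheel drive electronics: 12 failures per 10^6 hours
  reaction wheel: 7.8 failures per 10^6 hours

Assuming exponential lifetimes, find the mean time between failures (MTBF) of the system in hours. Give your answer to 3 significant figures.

1680

Series of exponential components: λ_sys = Σ λ_i
λ_sys = 0.00025 + 0.00028 + 0.000015 + 0.000029 + 0.000012 + 0.0000078 = 5.9380e-04 /h
MTBF = 1 / λ_sys = 1680 h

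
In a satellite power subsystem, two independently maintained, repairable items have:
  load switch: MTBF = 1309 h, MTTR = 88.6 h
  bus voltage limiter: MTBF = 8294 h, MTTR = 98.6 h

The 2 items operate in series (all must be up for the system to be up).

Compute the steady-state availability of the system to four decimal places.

0.9256

A(load switch) = MTBF/(MTBF+MTTR) = 1309/(1309+88.6) = 0.936606
A(bus voltage limiter) = MTBF/(MTBF+MTTR) = 8294/(8294+98.6) = 0.988252
Series availability: 0.936606 × 0.988252 = 0.9256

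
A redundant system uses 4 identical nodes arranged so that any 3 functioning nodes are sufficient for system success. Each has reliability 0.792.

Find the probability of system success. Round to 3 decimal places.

R = Σ_{i=3}^{4} C(4,i) p^i (1−p)^{4−i} with p = 0.792
C(4,3)·0.792^3·0.208^1 = 0.41333
C(4,4)·0.792^4·0.208^0 = 0.39346
Sum = 0.807

0.807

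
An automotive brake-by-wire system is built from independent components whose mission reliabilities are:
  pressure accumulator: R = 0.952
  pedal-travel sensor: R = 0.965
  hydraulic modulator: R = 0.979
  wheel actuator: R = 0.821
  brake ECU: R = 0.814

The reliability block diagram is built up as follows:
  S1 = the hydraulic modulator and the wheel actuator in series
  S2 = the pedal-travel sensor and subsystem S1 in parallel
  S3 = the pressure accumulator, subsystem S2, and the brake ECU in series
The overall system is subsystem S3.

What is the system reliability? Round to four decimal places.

0.7696

Series (hydraulic modulator and wheel actuator): 0.979000 × 0.821000 = 0.803759
Parallel (pedal-travel sensor and [0.803759]): 1 − (1 − 0.965000)(1 − 0.803759) = 0.993132
Series (pressure accumulator, [0.993132], and brake ECU): 0.952000 × 0.993132 × 0.814000 = 0.7696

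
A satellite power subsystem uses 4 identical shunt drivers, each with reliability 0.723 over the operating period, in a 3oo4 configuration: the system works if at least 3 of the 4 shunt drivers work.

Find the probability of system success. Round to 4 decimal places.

0.6920

R = Σ_{i=3}^{4} C(4,i) p^i (1−p)^{4−i} with p = 0.723
C(4,3)·0.723^3·0.277^1 = 0.418750
C(4,4)·0.723^4·0.277^0 = 0.273246
Sum = 0.6920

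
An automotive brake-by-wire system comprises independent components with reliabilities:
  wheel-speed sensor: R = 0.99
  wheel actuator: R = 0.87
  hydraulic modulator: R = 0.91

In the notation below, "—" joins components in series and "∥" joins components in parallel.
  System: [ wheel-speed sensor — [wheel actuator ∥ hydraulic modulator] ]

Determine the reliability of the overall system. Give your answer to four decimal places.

0.9784

Parallel (wheel actuator and hydraulic modulator): 1 − (1 − 0.870000)(1 − 0.910000) = 0.988300
Series (wheel-speed sensor and [0.988300]): 0.990000 × 0.988300 = 0.9784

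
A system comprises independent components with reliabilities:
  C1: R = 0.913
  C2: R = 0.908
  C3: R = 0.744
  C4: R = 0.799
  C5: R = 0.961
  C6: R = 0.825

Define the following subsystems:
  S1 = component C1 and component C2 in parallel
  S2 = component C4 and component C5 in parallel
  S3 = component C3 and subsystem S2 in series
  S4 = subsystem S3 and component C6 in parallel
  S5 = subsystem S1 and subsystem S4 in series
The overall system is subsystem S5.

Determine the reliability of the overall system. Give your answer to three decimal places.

0.947

Parallel (C1 and C2): 1 − (1 − 0.91300)(1 − 0.90800) = 0.99200
Parallel (C4 and C5): 1 − (1 − 0.79900)(1 − 0.96100) = 0.99216
Series (C3 and [0.99216]): 0.74400 × 0.99216 = 0.73817
Parallel ([0.73817] and C6): 1 − (1 − 0.73817)(1 − 0.82500) = 0.95418
Series ([0.99200] and [0.95418]): 0.99200 × 0.95418 = 0.947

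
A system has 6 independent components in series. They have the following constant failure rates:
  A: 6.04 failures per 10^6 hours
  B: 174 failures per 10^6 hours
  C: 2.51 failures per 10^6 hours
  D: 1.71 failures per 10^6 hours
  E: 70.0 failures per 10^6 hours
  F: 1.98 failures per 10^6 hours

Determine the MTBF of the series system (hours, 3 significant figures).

Series of exponential components: λ_sys = Σ λ_i
λ_sys = 0.00000604 + 0.000174 + 0.00000251 + 0.00000171 + 0.0000700 + 0.00000198 = 2.5624e-04 /h
MTBF = 1 / λ_sys = 3900 h

3900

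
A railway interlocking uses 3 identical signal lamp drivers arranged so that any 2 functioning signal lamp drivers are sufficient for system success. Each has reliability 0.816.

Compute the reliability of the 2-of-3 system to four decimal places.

R = Σ_{i=2}^{3} C(3,i) p^i (1−p)^{3−i} with p = 0.816
C(3,2)·0.816^2·0.184^1 = 0.367553
C(3,3)·0.816^3·0.184^0 = 0.543338
Sum = 0.9109

0.9109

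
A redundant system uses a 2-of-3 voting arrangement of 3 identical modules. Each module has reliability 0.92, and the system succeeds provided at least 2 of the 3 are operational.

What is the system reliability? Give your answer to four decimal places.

0.9818

R = Σ_{i=2}^{3} C(3,i) p^i (1−p)^{3−i} with p = 0.92
C(3,2)·0.92^2·0.08^1 = 0.203136
C(3,3)·0.92^3·0.08^0 = 0.778688
Sum = 0.9818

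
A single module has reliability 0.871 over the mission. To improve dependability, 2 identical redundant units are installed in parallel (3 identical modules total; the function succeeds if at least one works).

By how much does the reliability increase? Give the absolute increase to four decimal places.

0.1269

R_before = 0.871
R_after = 1 − (1 − 0.871)^3 = 0.9979
ΔR = 0.9979 − 0.871 = 0.1269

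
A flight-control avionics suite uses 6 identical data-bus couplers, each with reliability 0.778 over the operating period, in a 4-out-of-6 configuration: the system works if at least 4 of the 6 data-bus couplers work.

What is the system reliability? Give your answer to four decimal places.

R = Σ_{i=4}^{6} C(6,i) p^i (1−p)^{6−i} with p = 0.778
C(6,4)·0.778^4·0.222^2 = 0.270842
C(6,5)·0.778^5·0.222^1 = 0.379666
C(6,6)·0.778^6·0.222^0 = 0.221757
Sum = 0.8723

0.8723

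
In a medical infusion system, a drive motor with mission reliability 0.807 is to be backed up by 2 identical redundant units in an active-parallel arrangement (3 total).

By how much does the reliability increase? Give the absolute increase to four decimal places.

R_before = 0.807
R_after = 1 − (1 − 0.807)^3 = 0.9928
ΔR = 0.9928 − 0.807 = 0.1858

0.1858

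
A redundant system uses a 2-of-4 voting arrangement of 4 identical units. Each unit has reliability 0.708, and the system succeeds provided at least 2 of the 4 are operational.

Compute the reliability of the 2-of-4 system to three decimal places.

0.922

R = Σ_{i=2}^{4} C(4,i) p^i (1−p)^{4−i} with p = 0.708
C(4,2)·0.708^2·0.292^2 = 0.25644
C(4,3)·0.708^3·0.292^1 = 0.41452
C(4,4)·0.708^4·0.292^0 = 0.25127
Sum = 0.922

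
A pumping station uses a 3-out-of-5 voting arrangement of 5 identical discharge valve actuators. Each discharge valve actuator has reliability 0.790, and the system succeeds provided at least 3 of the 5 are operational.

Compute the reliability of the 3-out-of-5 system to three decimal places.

R = Σ_{i=3}^{5} C(5,i) p^i (1−p)^{5−i} with p = 0.790
C(5,3)·0.790^3·0.210^2 = 0.21743
C(5,4)·0.790^4·0.210^1 = 0.40898
C(5,5)·0.790^5·0.210^0 = 0.30771
Sum = 0.934

0.934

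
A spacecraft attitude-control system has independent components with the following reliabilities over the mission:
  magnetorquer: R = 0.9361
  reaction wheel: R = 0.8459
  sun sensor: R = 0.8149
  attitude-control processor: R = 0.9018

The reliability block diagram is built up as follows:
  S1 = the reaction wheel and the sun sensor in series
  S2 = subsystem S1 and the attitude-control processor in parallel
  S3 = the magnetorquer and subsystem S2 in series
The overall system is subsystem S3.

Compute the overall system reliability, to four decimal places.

Series (reaction wheel and sun sensor): 0.845900 × 0.814900 = 0.689324
Parallel ([0.689324] and attitude-control processor): 1 − (1 − 0.689324)(1 − 0.901800) = 0.969492
Series (magnetorquer and [0.969492]): 0.936100 × 0.969492 = 0.9075

0.9075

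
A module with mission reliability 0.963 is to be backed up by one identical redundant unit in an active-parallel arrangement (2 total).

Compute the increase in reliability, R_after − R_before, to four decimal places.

R_before = 0.963
R_after = 1 − (1 − 0.963)^2 = 0.9986
ΔR = 0.9986 − 0.963 = 0.0356

0.0356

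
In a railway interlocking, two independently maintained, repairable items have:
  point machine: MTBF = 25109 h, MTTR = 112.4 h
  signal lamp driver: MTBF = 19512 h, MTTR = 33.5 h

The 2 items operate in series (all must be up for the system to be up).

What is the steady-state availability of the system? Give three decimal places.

0.994

A(point machine) = MTBF/(MTBF+MTTR) = 25109/(25109+112.4) = 0.995543
A(signal lamp driver) = MTBF/(MTBF+MTTR) = 19512/(19512+33.5) = 0.998286
Series availability: 0.995543 × 0.998286 = 0.994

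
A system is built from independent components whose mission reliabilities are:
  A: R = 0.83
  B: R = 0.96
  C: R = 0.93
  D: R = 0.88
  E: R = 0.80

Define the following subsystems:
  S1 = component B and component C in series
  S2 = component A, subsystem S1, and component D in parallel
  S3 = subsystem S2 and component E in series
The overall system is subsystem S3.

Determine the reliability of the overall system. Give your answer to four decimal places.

Series (B and C): 0.960000 × 0.930000 = 0.892800
Parallel (A, [0.892800], and D): 1 − (1 − 0.830000)(1 − 0.892800)(1 − 0.880000) = 0.997813
Series ([0.997813] and E): 0.997813 × 0.800000 = 0.7983

0.7983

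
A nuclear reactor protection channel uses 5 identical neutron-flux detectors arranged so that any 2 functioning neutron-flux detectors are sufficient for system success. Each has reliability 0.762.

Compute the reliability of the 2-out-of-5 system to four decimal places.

0.9870

R = Σ_{i=2}^{5} C(5,i) p^i (1−p)^{5−i} with p = 0.762
C(5,2)·0.762^2·0.238^3 = 0.078278
C(5,3)·0.762^3·0.238^2 = 0.250622
C(5,4)·0.762^4·0.238^1 = 0.401205
C(5,5)·0.762^5·0.238^0 = 0.256906
Sum = 0.9870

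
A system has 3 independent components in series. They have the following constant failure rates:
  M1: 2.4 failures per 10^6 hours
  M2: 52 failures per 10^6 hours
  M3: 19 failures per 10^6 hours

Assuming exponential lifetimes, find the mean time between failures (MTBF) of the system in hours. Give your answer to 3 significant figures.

Series of exponential components: λ_sys = Σ λ_i
λ_sys = 0.0000024 + 0.000052 + 0.000019 = 7.3400e-05 /h
MTBF = 1 / λ_sys = 13600 h

13600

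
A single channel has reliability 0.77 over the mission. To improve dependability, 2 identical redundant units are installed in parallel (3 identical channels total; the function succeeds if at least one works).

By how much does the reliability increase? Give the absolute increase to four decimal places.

R_before = 0.77
R_after = 1 − (1 − 0.77)^3 = 0.9878
ΔR = 0.9878 − 0.77 = 0.2178

0.2178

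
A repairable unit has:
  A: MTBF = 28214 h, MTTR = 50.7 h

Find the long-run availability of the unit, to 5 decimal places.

A(A) = MTBF/(MTBF+MTTR) = 28214/(28214+50.7) = 0.99821

0.99821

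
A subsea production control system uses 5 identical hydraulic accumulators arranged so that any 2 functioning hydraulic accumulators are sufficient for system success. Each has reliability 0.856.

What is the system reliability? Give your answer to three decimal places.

R = Σ_{i=2}^{5} C(5,i) p^i (1−p)^{5−i} with p = 0.856
C(5,2)·0.856^2·0.144^3 = 0.02188
C(5,3)·0.856^3·0.144^2 = 0.13006
C(5,4)·0.856^4·0.144^1 = 0.38657
C(5,5)·0.856^5·0.144^0 = 0.45959
Sum = 0.998

0.998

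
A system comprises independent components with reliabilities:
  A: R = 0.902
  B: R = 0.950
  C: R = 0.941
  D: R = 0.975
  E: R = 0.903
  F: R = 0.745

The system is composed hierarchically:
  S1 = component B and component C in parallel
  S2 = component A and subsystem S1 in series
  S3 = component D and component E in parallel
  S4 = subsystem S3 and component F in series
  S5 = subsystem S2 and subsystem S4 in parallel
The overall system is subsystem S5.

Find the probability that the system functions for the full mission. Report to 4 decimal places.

0.9741

Parallel (B and C): 1 − (1 − 0.950000)(1 − 0.941000) = 0.997050
Series (A and [0.997050]): 0.902000 × 0.997050 = 0.899339
Parallel (D and E): 1 − (1 − 0.975000)(1 − 0.903000) = 0.997575
Series ([0.997575] and F): 0.997575 × 0.745000 = 0.743193
Parallel ([0.899339] and [0.743193]): 1 − (1 − 0.899339)(1 − 0.743193) = 0.9741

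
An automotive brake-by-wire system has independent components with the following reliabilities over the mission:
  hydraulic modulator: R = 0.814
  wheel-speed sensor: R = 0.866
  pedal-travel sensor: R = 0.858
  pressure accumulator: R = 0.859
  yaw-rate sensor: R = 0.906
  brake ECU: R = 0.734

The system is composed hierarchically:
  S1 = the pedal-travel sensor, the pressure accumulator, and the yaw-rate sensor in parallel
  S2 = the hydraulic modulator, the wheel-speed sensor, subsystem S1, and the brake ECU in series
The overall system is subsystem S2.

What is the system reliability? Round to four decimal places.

0.5164

Parallel (pedal-travel sensor, pressure accumulator, and yaw-rate sensor): 1 − (1 − 0.858000)(1 − 0.859000)(1 − 0.906000) = 0.998118
Series (hydraulic modulator, wheel-speed sensor, [0.998118], and brake ECU): 0.814000 × 0.866000 × 0.998118 × 0.734000 = 0.5164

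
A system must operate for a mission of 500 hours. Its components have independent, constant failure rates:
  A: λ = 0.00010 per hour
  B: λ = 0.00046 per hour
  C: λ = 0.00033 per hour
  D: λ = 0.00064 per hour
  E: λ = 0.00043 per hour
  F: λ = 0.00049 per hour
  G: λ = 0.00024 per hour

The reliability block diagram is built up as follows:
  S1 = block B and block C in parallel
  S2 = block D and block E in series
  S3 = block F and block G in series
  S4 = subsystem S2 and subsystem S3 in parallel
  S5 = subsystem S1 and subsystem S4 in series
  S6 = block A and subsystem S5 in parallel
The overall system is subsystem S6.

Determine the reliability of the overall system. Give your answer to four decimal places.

0.9925

R(A) = exp(−0.00010 × 500) = 0.951229
R(B) = exp(−0.00046 × 500) = 0.794534
R(C) = exp(−0.00033 × 500) = 0.847894
R(D) = exp(−0.00064 × 500) = 0.726149
R(E) = exp(−0.00043 × 500) = 0.806541
R(F) = exp(−0.00049 × 500) = 0.782705
R(G) = exp(−0.00024 × 500) = 0.886920
Parallel (B and C): 1 − (1 − 0.794534)(1 − 0.847894) = 0.968747
Series (D and E): 0.726149 × 0.806541 = 0.585669
Series (F and G): 0.782705 × 0.886920 = 0.694197
Parallel ([0.585669] and [0.694197]): 1 − (1 − 0.585669)(1 − 0.694197) = 0.873296
Series ([0.968747] and [0.873296]): 0.968747 × 0.873296 = 0.846003
Parallel (A and [0.846003]): 1 − (1 − 0.951229)(1 − 0.846003) = 0.9925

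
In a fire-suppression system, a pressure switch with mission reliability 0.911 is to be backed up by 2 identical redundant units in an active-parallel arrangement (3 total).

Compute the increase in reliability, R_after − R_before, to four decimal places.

R_before = 0.911
R_after = 1 − (1 − 0.911)^3 = 0.9993
ΔR = 0.9993 − 0.911 = 0.0883

0.0883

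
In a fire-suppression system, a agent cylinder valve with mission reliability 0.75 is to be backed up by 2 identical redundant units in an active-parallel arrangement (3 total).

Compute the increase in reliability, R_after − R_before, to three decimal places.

R_before = 0.75
R_after = 1 − (1 − 0.75)^3 = 0.984
ΔR = 0.984 − 0.75 = 0.234

0.234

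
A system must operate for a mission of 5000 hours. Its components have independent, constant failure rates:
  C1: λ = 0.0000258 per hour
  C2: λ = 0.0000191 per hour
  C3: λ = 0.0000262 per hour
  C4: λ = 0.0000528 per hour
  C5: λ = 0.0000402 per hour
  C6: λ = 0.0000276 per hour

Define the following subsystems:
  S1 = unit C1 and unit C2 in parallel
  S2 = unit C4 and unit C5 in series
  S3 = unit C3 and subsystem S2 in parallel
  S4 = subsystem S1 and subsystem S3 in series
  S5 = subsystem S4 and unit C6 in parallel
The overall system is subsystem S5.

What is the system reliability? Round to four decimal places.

0.9928

R(C1) = exp(−0.0000258 × 5000) = 0.878974
R(C2) = exp(−0.0000191 × 5000) = 0.908918
R(C3) = exp(−0.0000262 × 5000) = 0.877218
R(C4) = exp(−0.0000528 × 5000) = 0.767974
R(C5) = exp(−0.0000402 × 5000) = 0.817912
R(C6) = exp(−0.0000276 × 5000) = 0.871099
Parallel (C1 and C2): 1 − (1 − 0.878974)(1 − 0.908918) = 0.988977
Series (C4 and C5): 0.767974 × 0.817912 = 0.628135
Parallel (C3 and [0.628135]): 1 − (1 − 0.877218)(1 − 0.628135) = 0.954342
Series ([0.988977] and [0.954342]): 0.988977 × 0.954342 = 0.943822
Parallel ([0.943822] and C6): 1 − (1 − 0.943822)(1 − 0.871099) = 0.9928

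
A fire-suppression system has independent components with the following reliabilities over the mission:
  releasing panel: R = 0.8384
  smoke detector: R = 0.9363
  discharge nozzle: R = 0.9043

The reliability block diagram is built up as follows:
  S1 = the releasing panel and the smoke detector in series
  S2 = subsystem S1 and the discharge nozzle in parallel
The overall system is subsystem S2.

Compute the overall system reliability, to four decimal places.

0.9794

Series (releasing panel and smoke detector): 0.838400 × 0.936300 = 0.784994
Parallel ([0.784994] and discharge nozzle): 1 − (1 − 0.784994)(1 − 0.904300) = 0.9794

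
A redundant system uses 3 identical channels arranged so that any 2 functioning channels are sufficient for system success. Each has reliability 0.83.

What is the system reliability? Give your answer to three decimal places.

R = Σ_{i=2}^{3} C(3,i) p^i (1−p)^{3−i} with p = 0.83
C(3,2)·0.83^2·0.17^1 = 0.35134
C(3,3)·0.83^3·0.17^0 = 0.57179
Sum = 0.923

0.923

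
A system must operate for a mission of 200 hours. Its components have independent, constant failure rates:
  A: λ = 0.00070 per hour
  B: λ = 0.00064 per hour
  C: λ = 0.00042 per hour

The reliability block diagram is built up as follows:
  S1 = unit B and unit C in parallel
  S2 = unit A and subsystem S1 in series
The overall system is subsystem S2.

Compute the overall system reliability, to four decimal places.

0.8609

R(A) = exp(−0.00070 × 200) = 0.869358
R(B) = exp(−0.00064 × 200) = 0.879853
R(C) = exp(−0.00042 × 200) = 0.919431
Parallel (B and C): 1 − (1 − 0.879853)(1 − 0.919431) = 0.990320
Series (A and [0.990320]): 0.869358 × 0.990320 = 0.8609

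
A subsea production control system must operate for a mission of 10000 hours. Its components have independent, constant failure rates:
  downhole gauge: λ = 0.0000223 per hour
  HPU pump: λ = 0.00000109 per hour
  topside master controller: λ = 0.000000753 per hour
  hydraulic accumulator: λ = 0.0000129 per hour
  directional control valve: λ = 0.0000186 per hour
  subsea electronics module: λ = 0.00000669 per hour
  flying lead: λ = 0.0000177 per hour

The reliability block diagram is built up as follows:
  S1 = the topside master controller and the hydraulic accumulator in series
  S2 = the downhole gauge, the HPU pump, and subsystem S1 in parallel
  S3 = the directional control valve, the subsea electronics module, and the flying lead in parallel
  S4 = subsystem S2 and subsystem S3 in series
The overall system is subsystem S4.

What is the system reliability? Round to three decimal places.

0.998

R(downhole gauge) = exp(−0.0000223 × 10000) = 0.80011
R(HPU pump) = exp(−0.00000109 × 10000) = 0.98916
R(topside master controller) = exp(−0.000000753 × 10000) = 0.99250
R(hydraulic accumulator) = exp(−0.0000129 × 10000) = 0.87897
R(directional control valve) = exp(−0.0000186 × 10000) = 0.83027
R(subsea electronics module) = exp(−0.00000669 × 10000) = 0.93529
R(flying lead) = exp(−0.0000177 × 10000) = 0.83778
Series (topside master controller and hydraulic accumulator): 0.99250 × 0.87897 = 0.87238
Parallel (downhole gauge, HPU pump, and [0.87238]): 1 − (1 − 0.80011)(1 − 0.98916)(1 − 0.87238) = 0.99972
Parallel (directional control valve, subsea electronics module, and flying lead): 1 − (1 − 0.83027)(1 − 0.93529)(1 − 0.83778) = 0.99822
Series ([0.99972] and [0.99822]): 0.99972 × 0.99822 = 0.998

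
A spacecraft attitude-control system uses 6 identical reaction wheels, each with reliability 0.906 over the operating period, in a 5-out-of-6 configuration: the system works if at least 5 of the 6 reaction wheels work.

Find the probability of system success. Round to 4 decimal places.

R = Σ_{i=5}^{6} C(6,i) p^i (1−p)^{6−i} with p = 0.906
C(6,5)·0.906^5·0.094^1 = 0.344287
C(6,6)·0.906^6·0.094^0 = 0.553056
Sum = 0.8973

0.8973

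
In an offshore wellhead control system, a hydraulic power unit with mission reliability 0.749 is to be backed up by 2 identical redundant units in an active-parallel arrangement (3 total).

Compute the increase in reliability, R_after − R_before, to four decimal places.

R_before = 0.749
R_after = 1 − (1 − 0.749)^3 = 0.9842
ΔR = 0.9842 − 0.749 = 0.2352

0.2352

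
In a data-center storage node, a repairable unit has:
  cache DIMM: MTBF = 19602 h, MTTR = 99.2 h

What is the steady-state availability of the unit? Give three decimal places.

A(cache DIMM) = MTBF/(MTBF+MTTR) = 19602/(19602+99.2) = 0.995

0.995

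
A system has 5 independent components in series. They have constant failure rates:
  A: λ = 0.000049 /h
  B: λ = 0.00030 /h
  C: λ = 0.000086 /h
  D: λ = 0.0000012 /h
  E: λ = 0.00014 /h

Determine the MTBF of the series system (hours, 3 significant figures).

1740

Series of exponential components: λ_sys = Σ λ_i
λ_sys = 0.000049 + 0.00030 + 0.000086 + 0.0000012 + 0.00014 = 5.7620e-04 /h
MTBF = 1 / λ_sys = 1740 h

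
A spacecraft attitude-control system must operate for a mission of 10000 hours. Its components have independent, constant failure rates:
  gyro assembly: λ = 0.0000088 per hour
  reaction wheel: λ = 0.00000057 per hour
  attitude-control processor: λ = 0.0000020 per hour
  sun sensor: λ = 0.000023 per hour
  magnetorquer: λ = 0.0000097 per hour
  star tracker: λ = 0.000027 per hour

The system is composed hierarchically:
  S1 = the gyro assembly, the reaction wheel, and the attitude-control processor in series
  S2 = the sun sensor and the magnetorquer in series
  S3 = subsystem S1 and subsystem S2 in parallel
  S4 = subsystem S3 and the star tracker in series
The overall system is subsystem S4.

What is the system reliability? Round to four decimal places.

0.7405

R(gyro assembly) = exp(−0.0000088 × 10000) = 0.915761
R(reaction wheel) = exp(−0.00000057 × 10000) = 0.994316
R(attitude-control processor) = exp(−0.0000020 × 10000) = 0.980199
R(sun sensor) = exp(−0.000023 × 10000) = 0.794534
R(magnetorquer) = exp(−0.0000097 × 10000) = 0.907556
R(star tracker) = exp(−0.000027 × 10000) = 0.763379
Series (gyro assembly, reaction wheel, and attitude-control processor): 0.915761 × 0.994316 × 0.980199 = 0.892526
Series (sun sensor and magnetorquer): 0.794534 × 0.907556 = 0.721084
Parallel ([0.892526] and [0.721084]): 1 − (1 − 0.892526)(1 − 0.721084) = 0.970024
Series ([0.970024] and star tracker): 0.970024 × 0.763379 = 0.7405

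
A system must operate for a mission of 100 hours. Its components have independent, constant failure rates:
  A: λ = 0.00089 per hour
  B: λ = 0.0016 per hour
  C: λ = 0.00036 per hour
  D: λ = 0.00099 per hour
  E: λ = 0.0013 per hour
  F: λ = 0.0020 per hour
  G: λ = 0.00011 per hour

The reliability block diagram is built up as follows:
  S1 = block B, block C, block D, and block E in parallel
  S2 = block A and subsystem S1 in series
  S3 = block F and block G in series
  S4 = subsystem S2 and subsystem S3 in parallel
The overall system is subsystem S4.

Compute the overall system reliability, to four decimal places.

0.9838

R(A) = exp(−0.00089 × 100) = 0.914846
R(B) = exp(−0.0016 × 100) = 0.852144
R(C) = exp(−0.00036 × 100) = 0.964640
R(D) = exp(−0.00099 × 100) = 0.905743
R(E) = exp(−0.0013 × 100) = 0.878095
R(F) = exp(−0.0020 × 100) = 0.818731
R(G) = exp(−0.00011 × 100) = 0.989060
Parallel (B, C, D, and E): 1 − (1 − 0.852144)(1 − 0.964640)(1 − 0.905743)(1 − 0.878095) = 0.999940
Series (A and [0.999940]): 0.914846 × 0.999940 = 0.914791
Series (F and G): 0.818731 × 0.989060 = 0.809774
Parallel ([0.914791] and [0.809774]): 1 − (1 − 0.914791)(1 − 0.809774) = 0.9838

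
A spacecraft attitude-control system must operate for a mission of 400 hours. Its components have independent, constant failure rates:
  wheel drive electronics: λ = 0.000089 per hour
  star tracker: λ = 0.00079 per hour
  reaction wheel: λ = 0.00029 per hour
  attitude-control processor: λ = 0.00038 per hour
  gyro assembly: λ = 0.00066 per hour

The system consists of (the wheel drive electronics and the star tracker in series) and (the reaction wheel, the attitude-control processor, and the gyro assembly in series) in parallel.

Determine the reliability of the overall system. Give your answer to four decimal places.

R(wheel drive electronics) = exp(−0.000089 × 400) = 0.965026
R(star tracker) = exp(−0.00079 × 400) = 0.729059
R(reaction wheel) = exp(−0.00029 × 400) = 0.890475
R(attitude-control processor) = exp(−0.00038 × 400) = 0.858988
R(gyro assembly) = exp(−0.00066 × 400) = 0.767974
Series (wheel drive electronics and star tracker): 0.965026 × 0.729059 = 0.703561
Series (reaction wheel, attitude-control processor, and gyro assembly): 0.890475 × 0.858988 × 0.767974 = 0.587429
Parallel ([0.703561] and [0.587429]): 1 − (1 − 0.703561)(1 − 0.587429) = 0.8777

0.8777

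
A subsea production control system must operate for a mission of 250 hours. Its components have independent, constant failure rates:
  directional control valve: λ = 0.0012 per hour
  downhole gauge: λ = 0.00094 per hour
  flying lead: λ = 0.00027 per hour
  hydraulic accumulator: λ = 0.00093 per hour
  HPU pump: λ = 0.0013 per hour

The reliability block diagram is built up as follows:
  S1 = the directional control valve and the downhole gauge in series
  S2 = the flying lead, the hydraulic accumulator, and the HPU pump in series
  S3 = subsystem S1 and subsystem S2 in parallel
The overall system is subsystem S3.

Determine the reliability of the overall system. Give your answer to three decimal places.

0.807

R(directional control valve) = exp(−0.0012 × 250) = 0.74082
R(downhole gauge) = exp(−0.00094 × 250) = 0.79057
R(flying lead) = exp(−0.00027 × 250) = 0.93473
R(hydraulic accumulator) = exp(−0.00093 × 250) = 0.79255
R(HPU pump) = exp(−0.0013 × 250) = 0.72253
Series (directional control valve and downhole gauge): 0.74082 × 0.79057 = 0.58567
Series (flying lead, hydraulic accumulator, and HPU pump): 0.93473 × 0.79255 × 0.72253 = 0.53526
Parallel ([0.58567] and [0.53526]): 1 − (1 − 0.58567)(1 − 0.53526) = 0.807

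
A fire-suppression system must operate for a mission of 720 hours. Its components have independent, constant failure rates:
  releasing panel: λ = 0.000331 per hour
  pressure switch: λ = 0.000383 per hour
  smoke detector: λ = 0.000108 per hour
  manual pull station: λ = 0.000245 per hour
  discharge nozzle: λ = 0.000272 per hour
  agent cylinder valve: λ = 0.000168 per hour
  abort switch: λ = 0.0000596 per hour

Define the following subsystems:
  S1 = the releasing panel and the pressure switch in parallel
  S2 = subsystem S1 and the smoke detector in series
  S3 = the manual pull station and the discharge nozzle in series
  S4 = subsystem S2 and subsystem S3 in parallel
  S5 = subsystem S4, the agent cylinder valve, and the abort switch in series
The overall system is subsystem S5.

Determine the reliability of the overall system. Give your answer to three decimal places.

R(releasing panel) = exp(−0.000331 × 720) = 0.78795
R(pressure switch) = exp(−0.000383 × 720) = 0.75900
R(smoke detector) = exp(−0.000108 × 720) = 0.92519
R(manual pull station) = exp(−0.000245 × 720) = 0.83828
R(discharge nozzle) = exp(−0.000272 × 720) = 0.82214
R(agent cylinder valve) = exp(−0.000168 × 720) = 0.88607
R(abort switch) = exp(−0.0000596 × 720) = 0.95800
Parallel (releasing panel and pressure switch): 1 − (1 − 0.78795)(1 − 0.75900) = 0.94890
Series ([0.94890] and smoke detector): 0.94890 × 0.92519 = 0.87791
Series (manual pull station and discharge nozzle): 0.83828 × 0.82214 = 0.68918
Parallel ([0.87791] and [0.68918]): 1 − (1 − 0.87791)(1 − 0.68918) = 0.96205
Series ([0.96205], agent cylinder valve, and abort switch): 0.96205 × 0.88607 × 0.95800 = 0.817

0.817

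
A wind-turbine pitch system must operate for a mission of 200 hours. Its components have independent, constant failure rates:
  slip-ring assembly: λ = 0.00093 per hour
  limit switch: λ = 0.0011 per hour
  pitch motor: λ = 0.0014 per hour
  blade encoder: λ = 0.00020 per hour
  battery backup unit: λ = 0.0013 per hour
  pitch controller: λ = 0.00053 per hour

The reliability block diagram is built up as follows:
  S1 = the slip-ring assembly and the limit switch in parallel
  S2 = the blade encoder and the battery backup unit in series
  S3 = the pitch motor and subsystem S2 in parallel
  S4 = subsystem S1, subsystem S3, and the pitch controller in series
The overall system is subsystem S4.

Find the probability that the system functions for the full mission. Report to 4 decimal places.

R(slip-ring assembly) = exp(−0.00093 × 200) = 0.830274
R(limit switch) = exp(−0.0011 × 200) = 0.802519
R(pitch motor) = exp(−0.0014 × 200) = 0.755784
R(blade encoder) = exp(−0.00020 × 200) = 0.960789
R(battery backup unit) = exp(−0.0013 × 200) = 0.771052
R(pitch controller) = exp(−0.00053 × 200) = 0.899425
Parallel (slip-ring assembly and limit switch): 1 − (1 − 0.830274)(1 − 0.802519) = 0.966482
Series (blade encoder and battery backup unit): 0.960789 × 0.771052 = 0.740818
Parallel (pitch motor and [0.740818]): 1 − (1 − 0.755784)(1 − 0.740818) = 0.936704
Series ([0.966482], [0.936704], and pitch controller): 0.966482 × 0.936704 × 0.899425 = 0.8143

0.8143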